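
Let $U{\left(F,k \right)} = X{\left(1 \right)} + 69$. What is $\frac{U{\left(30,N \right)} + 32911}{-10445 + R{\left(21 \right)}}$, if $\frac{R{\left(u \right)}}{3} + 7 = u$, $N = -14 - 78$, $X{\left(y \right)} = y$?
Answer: $- \frac{32981}{10403} \approx -3.1703$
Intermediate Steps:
$N = -92$ ($N = -14 - 78 = -92$)
$R{\left(u \right)} = -21 + 3 u$
$U{\left(F,k \right)} = 70$ ($U{\left(F,k \right)} = 1 + 69 = 70$)
$\frac{U{\left(30,N \right)} + 32911}{-10445 + R{\left(21 \right)}} = \frac{70 + 32911}{-10445 + \left(-21 + 3 \cdot 21\right)} = \frac{32981}{-10445 + \left(-21 + 63\right)} = \frac{32981}{-10445 + 42} = \frac{32981}{-10403} = 32981 \left(- \frac{1}{10403}\right) = - \frac{32981}{10403}$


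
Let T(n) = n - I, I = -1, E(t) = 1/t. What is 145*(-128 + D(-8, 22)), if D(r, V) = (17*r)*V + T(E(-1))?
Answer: -452400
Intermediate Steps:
T(n) = 1 + n (T(n) = n - 1*(-1) = n + 1 = 1 + n)
D(r, V) = 17*V*r (D(r, V) = (17*r)*V + (1 + 1/(-1)) = 17*V*r + (1 - 1) = 17*V*r + 0 = 17*V*r)
145*(-128 + D(-8, 22)) = 145*(-128 + 17*22*(-8)) = 145*(-128 - 2992) = 145*(-3120) = -452400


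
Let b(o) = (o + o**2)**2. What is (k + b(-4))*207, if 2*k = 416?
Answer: 72864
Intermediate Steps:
k = 208 (k = (1/2)*416 = 208)
(k + b(-4))*207 = (208 + (-4)**2*(1 - 4)**2)*207 = (208 + 16*(-3)**2)*207 = (208 + 16*9)*207 = (208 + 144)*207 = 352*207 = 72864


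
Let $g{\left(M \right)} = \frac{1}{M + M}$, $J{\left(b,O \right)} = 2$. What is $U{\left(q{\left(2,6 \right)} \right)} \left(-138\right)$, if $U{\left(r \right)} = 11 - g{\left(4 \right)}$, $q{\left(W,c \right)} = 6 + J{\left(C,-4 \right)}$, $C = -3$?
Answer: $- \frac{6003}{4} \approx -1500.8$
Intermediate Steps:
$q{\left(W,c \right)} = 8$ ($q{\left(W,c \right)} = 6 + 2 = 8$)
$g{\left(M \right)} = \frac{1}{2 M}$
$U{\left(r \right)} = \frac{87}{8}$ ($U{\left(r \right)} = 11 - \frac{1}{2 \cdot 4} = 11 - \frac{1}{2} \cdot \frac{1}{4} = 11 - \frac{1}{8} = \frac{87}{8}$)
$U{\left(q{\left(2,6 \right)} \right)} \left(-138\right) = \frac{87}{8} \left(-138\right) = - \frac{6003}{4}$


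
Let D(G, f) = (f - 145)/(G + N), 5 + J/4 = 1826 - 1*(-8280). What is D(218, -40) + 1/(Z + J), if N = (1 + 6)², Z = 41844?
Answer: -5071871/7320072 ≈ -0.69287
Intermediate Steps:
N = 49 (N = 7² = 49)
J = 40404 (J = -20 + 4*(1826 - 1*(-8280)) = -20 + 4*(1826 + 8280) = -20 + 4*10106 = -20 + 40424 = 40404)
D(G, f) = (-145 + f)/(49 + G) (D(G, f) = (f - 145)/(G + 49) = (-145 + f)/(49 + G))
D(218, -40) + 1/(Z + J) = (-145 - 40)/(49 + 218) + 1/(41844 + 40404) = -185/267 + 1/82248 = -5071871/7320072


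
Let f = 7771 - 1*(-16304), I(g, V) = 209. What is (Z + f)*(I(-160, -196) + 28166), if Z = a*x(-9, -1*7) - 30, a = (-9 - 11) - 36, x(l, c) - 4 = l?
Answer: 690221875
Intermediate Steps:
x(l, c) = 4 + l
a = -56 (a = -20 - 36 = -56)
f = 24075 (f = 7771 + 16304 = 24075)
Z = 250 (Z = -56*(4 - 9) - 30 = -56*(-5) - 30 = 280 - 30 = 250)
(Z + f)*(I(-160, -196) + 28166) = (250 + 24075)*(209 + 28166) = 24325*28375 = 690221875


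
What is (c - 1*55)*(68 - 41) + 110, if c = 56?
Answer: 137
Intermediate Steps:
(c - 1*55)*(68 - 41) + 110 = (56 - 1*55)*(68 - 41) + 110 = (56 - 55)*27 + 110 = 1*27 + 110 = 27 + 110 = 137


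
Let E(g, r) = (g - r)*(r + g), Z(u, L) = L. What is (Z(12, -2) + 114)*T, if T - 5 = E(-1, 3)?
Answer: -336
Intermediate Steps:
E(g, r) = (g + r)*(g - r) (E(g, r) = (g - r)*(g + r) = (g + r)*(g - r))
T = -3 (T = 5 + ((-1)² - 1*3²) = 5 + (1 - 1*9) = 5 + (1 - 9) = 5 - 8 = -3)
(Z(12, -2) + 114)*T = (-2 + 114)*(-3) = 112*(-3) = -336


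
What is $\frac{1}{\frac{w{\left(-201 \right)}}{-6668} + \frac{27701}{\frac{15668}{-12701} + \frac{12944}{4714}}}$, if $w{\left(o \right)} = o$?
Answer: $\frac{18866854283}{345596447058592} \approx 5.4592 \cdot 10^{-5}$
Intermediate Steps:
$\frac{1}{\frac{w{\left(-201 \right)}}{-6668} + \frac{27701}{\frac{15668}{-12701} + \frac{12944}{4714}}} = \frac{1}{- \frac{201}{-6668} + \frac{27701}{\frac{15668}{-12701} + \frac{12944}{4714}}} = \frac{1}{\left(-201\right) \left(- \frac{1}{6668}\right) + \frac{27701}{15668 \left(- \frac{1}{12701}\right) + 12944 \cdot \frac{1}{4714}}} = \frac{1}{\frac{201}{6668} + \frac{27701}{- \frac{15668}{12701} + \frac{6472}{2357}}} = \frac{1}{\frac{201}{6668} + \frac{27701}{\frac{45271396}{29936257}}} = \frac{1}{\frac{201}{6668} + 27701 \cdot \frac{29936257}{45271396}} = \frac{1}{\frac{201}{6668} + \frac{829264255157}{45271396}} = \frac{1}{\frac{345596447058592}{18866854283}} = \frac{18866854283}{345596447058592}$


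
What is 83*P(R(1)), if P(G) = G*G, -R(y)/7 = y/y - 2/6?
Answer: 16268/9 ≈ 1807.6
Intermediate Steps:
R(y) = -14/3 (R(y) = -7*(y/y - 2/6) = -7*(1 - 2*1/6) = -7*(1 - 1/3) = -7*2/3 = -14/3)
P(G) = G**2
83*P(R(1)) = 83*(-14/3)**2 = 83*(196/9) = 16268/9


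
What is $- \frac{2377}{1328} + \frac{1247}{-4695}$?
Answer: $- \frac{12816031}{6234960} \approx -2.0555$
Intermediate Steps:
$- \frac{2377}{1328} + \frac{1247}{-4695} = \left(-2377\right) \frac{1}{1328} + 1247 \left(- \frac{1}{4695}\right) = - \frac{2377}{1328} - \frac{1247}{4695} = - \frac{12816031}{6234960}$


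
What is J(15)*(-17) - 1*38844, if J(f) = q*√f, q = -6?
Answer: -38844 + 102*√15 ≈ -38449.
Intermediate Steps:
J(f) = -6*√f
J(15)*(-17) - 1*38844 = -6*√15*(-17) - 1*38844 = 102*√15 - 38844 = -38844 + 102*√15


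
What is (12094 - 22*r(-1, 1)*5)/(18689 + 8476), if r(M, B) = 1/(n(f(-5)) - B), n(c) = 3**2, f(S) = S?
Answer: 16107/36220 ≈ 0.44470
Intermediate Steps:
n(c) = 9
r(M, B) = 1/(9 - B)
(12094 - 22*r(-1, 1)*5)/(18689 + 8476) = (12094 - (-22)/(-9 + 1)*5)/(18689 + 8476) = (12094 - (-22)/(-8)*5)/27165 = (12094 - (-22)*(-1)/8*5)*(1/27165) = (12094 - 22*1/8*5)*(1/27165) = (12094 - 11/4*5)*(1/27165) = (12094 - 55/4)*(1/27165) = (48321/4)*(1/27165) = 16107/36220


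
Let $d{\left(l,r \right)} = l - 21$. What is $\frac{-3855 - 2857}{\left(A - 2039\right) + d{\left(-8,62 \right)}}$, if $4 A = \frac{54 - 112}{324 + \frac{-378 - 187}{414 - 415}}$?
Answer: $\frac{11933936}{3676933} \approx 3.2456$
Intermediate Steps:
$d{\left(l,r \right)} = -21 + l$
$A = - \frac{29}{1778}$ ($A = \frac{\left(54 - 112\right) \frac{1}{324 + \frac{-378 - 187}{414 - 415}}}{4} = \frac{\left(-58\right) \frac{1}{324 - \frac{565}{-1}}}{4} = \frac{\left(-58\right) \frac{1}{324 - -565}}{4} = \frac{\left(-58\right) \frac{1}{324 + 565}}{4} = \frac{\left(-58\right) \frac{1}{889}}{4} = \frac{1}{4} \left(- \frac{58}{889}\right) = - \frac{29}{1778} \approx -0.01631$)
$\frac{-3855 - 2857}{\left(A - 2039\right) + d{\left(-8,62 \right)}} = \frac{-3855 - 2857}{\left(- \frac{29}{1778} - 2039\right) - 29} = - \frac{6712}{- \frac{3625371}{1778} - 29} = - \frac{6712}{- \frac{3676933}{1778}} = \left(-6712\right) \left(- \frac{1778}{3676933}\right) = \frac{11933936}{3676933}$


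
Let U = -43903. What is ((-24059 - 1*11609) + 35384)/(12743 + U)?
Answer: 71/7790 ≈ 0.0091143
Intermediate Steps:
((-24059 - 1*11609) + 35384)/(12743 + U) = ((-24059 - 1*11609) + 35384)/(12743 - 43903) = ((-24059 - 11609) + 35384)/(-31160) = (-35668 + 35384)*(-1/31160) = -284*(-1/31160) = 71/7790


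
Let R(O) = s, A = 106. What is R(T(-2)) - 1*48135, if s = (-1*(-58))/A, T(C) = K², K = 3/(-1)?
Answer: -2551126/53 ≈ -48134.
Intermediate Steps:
K = -3 (K = 3*(-1) = -3)
T(C) = 9 (T(C) = (-3)² = 9)
s = 29/53 (s = -1*(-58)/106 = 58*(1/106) = 29/53 ≈ 0.54717)
R(O) = 29/53
R(T(-2)) - 1*48135 = 29/53 - 1*48135 = 29/53 - 48135 = -2551126/53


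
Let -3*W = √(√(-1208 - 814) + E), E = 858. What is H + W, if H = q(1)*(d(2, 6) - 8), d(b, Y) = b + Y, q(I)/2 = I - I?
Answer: -√(858 + I*√2022)/3 ≈ -9.7672 - 0.25577*I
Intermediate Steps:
q(I) = 0 (q(I) = 2*(I - I) = 2*0 = 0)
d(b, Y) = Y + b
H = 0 (H = 0*((6 + 2) - 8) = 0*(8 - 8) = 0*0 = 0)
W = -√(858 + I*√2022)/3 (W = -√(√(-1208 - 814) + 858)/3 = -√(√(-2022) + 858)/3 = -√(I*√2022 + 858)/3 = -√(858 + I*√2022)/3 ≈ -9.7672 - 0.25577*I)
H + W = 0 - √(858 + I*√2022)/3 = -√(858 + I*√2022)/3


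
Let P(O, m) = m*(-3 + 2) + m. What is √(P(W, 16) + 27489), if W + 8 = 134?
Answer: 7*√561 ≈ 165.80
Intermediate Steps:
W = 126 (W = -8 + 134 = 126)
P(O, m) = 0 (P(O, m) = m*(-1) + m = -m + m = 0)
√(P(W, 16) + 27489) = √(0 + 27489) = √27489 = 7*√561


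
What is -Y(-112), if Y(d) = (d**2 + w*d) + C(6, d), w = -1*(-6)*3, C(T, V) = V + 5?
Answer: -10421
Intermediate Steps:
C(T, V) = 5 + V
w = 18 (w = 6*3 = 18)
Y(d) = 5 + d**2 + 19*d (Y(d) = (d**2 + 18*d) + (5 + d) = 5 + d**2 + 19*d)
-Y(-112) = -(5 + (-112)**2 + 19*(-112)) = -(5 + 12544 - 2128) = -1*10421 = -10421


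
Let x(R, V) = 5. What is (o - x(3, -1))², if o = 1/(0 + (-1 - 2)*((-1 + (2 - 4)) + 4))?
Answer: 256/9 ≈ 28.444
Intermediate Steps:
o = -⅓ (o = 1/(0 - 3*((-1 - 2) + 4)) = 1/(0 - 3*(-3 + 4)) = 1/(0 - 3*1) = 1/(0 - 3) = 1/(-3) = -⅓ ≈ -0.33333)
(o - x(3, -1))² = (-⅓ - 1*5)² = (-⅓ - 5)² = (-16/3)² = 256/9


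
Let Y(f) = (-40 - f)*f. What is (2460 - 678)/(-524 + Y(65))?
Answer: -1782/7349 ≈ -0.24248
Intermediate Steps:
Y(f) = f*(-40 - f)
(2460 - 678)/(-524 + Y(65)) = (2460 - 678)/(-524 - 1*65*(40 + 65)) = 1782/(-524 - 1*65*105) = 1782/(-524 - 6825) = 1782/(-7349) = 1782*(-1/7349) = -1782/7349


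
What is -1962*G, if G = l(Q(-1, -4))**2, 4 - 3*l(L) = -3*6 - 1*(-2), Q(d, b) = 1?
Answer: -87200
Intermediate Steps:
l(L) = 20/3 (l(L) = 4/3 - (-3*6 - 1*(-2))/3 = 4/3 - (-18 + 2)/3 = 4/3 - 1/3*(-16) = 4/3 + 16/3 = 20/3)
G = 400/9 (G = (20/3)**2 = 400/9 ≈ 44.444)
-1962*G = -1962*400/9 = -87200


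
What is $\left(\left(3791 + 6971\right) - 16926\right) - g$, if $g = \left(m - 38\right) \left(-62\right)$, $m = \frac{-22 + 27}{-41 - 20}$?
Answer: $- \frac{520030}{61} \approx -8525.1$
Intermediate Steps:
$m = - \frac{5}{61}$ ($m = \frac{5}{-61} = 5 \left(- \frac{1}{61}\right) = - \frac{5}{61} \approx -0.081967$)
$g = \frac{144026}{61}$ ($g = \left(- \frac{5}{61} - 38\right) \left(-62\right) = \left(- \frac{2323}{61}\right) \left(-62\right) = \frac{144026}{61} \approx 2361.1$)
$\left(\left(3791 + 6971\right) - 16926\right) - g = \left(\left(3791 + 6971\right) - 16926\right) - \frac{144026}{61} = \left(10762 - 16926\right) - \frac{144026}{61} = -6164 - \frac{144026}{61} = - \frac{520030}{61}$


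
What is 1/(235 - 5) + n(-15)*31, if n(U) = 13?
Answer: 92691/230 ≈ 403.00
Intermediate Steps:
1/(235 - 5) + n(-15)*31 = 1/(235 - 5) + 13*31 = 1/230 + 403 = 92691/230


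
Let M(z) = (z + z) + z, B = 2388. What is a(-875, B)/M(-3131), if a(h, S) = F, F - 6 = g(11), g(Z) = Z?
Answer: -17/9393 ≈ -0.0018099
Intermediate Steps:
M(z) = 3*z (M(z) = 2*z + z = 3*z)
F = 17 (F = 6 + 11 = 17)
a(h, S) = 17
a(-875, B)/M(-3131) = 17/((3*(-3131))) = 17/(-9393) = 17*(-1/9393) = -17/9393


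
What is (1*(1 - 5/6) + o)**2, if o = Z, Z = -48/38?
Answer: 15625/12996 ≈ 1.2023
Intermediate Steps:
Z = -24/19 (Z = -48*1/38 = -24/19 ≈ -1.2632)
o = -24/19 ≈ -1.2632
(1*(1 - 5/6) + o)**2 = (1*(1 - 5/6) - 24/19)**2 = (1*(1/6) - 24/19)**2 = (1/6 - 24/19)**2 = (-125/114)**2 = 15625/12996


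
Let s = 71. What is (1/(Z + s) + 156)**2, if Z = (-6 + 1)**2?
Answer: 224310529/9216 ≈ 24339.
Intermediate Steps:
Z = 25 (Z = (-5)**2 = 25)
(1/(Z + s) + 156)**2 = (1/(25 + 71) + 156)**2 = (1/96 + 156)**2 = (14977/96)**2 = 224310529/9216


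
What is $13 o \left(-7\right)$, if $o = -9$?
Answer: $819$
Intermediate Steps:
$13 o \left(-7\right) = 13 \left(-9\right) \left(-7\right) = \left(-117\right) \left(-7\right) = 819$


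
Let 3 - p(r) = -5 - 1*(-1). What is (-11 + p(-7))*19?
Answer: -76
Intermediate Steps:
p(r) = 7 (p(r) = 3 - (-5 - 1*(-1)) = 3 - (-5 + 1) = 3 - 1*(-4) = 3 + 4 = 7)
(-11 + p(-7))*19 = (-11 + 7)*19 = -4*19 = -76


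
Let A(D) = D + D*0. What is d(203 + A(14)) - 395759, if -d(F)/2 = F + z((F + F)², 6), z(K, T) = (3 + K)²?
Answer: -70958621955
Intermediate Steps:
A(D) = D (A(D) = D + 0 = D)
d(F) = -2*F - 2*(3 + 4*F²)² (d(F) = -2*(F + (3 + (F + F)²)²) = -2*(F + (3 + (2*F)²)²) = -2*(F + (3 + 4*F²)²) = -2*F - 2*(3 + 4*F²)²)
d(203 + A(14)) - 395759 = (-2*(203 + 14) - 2*(3 + 4*(203 + 14)²)²) - 395759 = (-2*217 - 2*(3 + 4*217²)²) - 395759 = (-434 - 2*(3 + 4*47089)²) - 395759 = (-434 - 2*(3 + 188356)²) - 395759 = (-434 - 2*188359²) - 395759 = (-434 - 2*35479112881) - 395759 = (-434 - 70958225762) - 395759 = -70958226196 - 395759 = -70958621955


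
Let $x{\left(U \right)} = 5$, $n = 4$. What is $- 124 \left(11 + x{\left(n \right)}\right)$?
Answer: $-1984$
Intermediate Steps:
$- 124 \left(11 + x{\left(n \right)}\right) = - 124 \left(11 + 5\right) = \left(-124\right) 16 = -1984$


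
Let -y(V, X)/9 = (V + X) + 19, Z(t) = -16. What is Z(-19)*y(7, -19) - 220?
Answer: 788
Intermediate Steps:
y(V, X) = -171 - 9*V - 9*X (y(V, X) = -9*((V + X) + 19) = -9*(19 + V + X) = -171 - 9*V - 9*X)
Z(-19)*y(7, -19) - 220 = -16*(-171 - 9*7 - 9*(-19)) - 220 = -16*(-171 - 63 + 171) - 220 = -16*(-63) - 220 = 1008 - 220 = 788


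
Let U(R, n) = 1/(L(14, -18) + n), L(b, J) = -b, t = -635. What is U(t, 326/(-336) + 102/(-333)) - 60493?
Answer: -1914787001/31653 ≈ -60493.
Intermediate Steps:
U(R, n) = 1/(-14 + n) (U(R, n) = 1/(-1*14 + n) = 1/(-14 + n))
U(t, 326/(-336) + 102/(-333)) - 60493 = 1/(-14 + (326/(-336) + 102/(-333))) - 60493 = 1/(-14 + (326*(-1/336) + 102*(-1/333))) - 60493 = 1/(-14 + (-163/168 - 34/111)) - 60493 = 1/(-14 - 2645/2072) - 60493 = 1/(-31653/2072) - 60493 = -2072/31653 - 60493 = -1914787001/31653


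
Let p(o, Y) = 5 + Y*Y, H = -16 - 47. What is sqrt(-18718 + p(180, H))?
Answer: 2*I*sqrt(3686) ≈ 121.42*I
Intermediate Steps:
H = -63
p(o, Y) = 5 + Y**2
sqrt(-18718 + p(180, H)) = sqrt(-18718 + (5 + (-63)**2)) = sqrt(-18718 + (5 + 3969)) = sqrt(-18718 + 3974) = sqrt(-14744) = 2*I*sqrt(3686)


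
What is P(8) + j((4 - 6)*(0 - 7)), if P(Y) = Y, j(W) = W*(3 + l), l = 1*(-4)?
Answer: -6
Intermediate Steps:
l = -4
j(W) = -W (j(W) = W*(3 - 4) = W*(-1) = -W)
P(8) + j((4 - 6)*(0 - 7)) = 8 - (4 - 6)*(0 - 7) = 8 - (-2)*(-7) = 8 - 1*14 = 8 - 14 = -6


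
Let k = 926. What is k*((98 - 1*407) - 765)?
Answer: -994524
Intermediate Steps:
k*((98 - 1*407) - 765) = 926*((98 - 1*407) - 765) = 926*((98 - 407) - 765) = 926*(-309 - 765) = 926*(-1074) = -994524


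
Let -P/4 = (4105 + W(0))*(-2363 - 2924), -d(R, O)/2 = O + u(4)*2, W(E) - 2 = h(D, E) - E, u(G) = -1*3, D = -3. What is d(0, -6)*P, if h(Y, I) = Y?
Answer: 2082993408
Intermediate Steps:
u(G) = -3
W(E) = -1 - E (W(E) = 2 + (-3 - E) = -1 - E)
d(R, O) = 12 - 2*O (d(R, O) = -2*(O - 3*2) = -2*(O - 6) = -2*(-6 + O) = 12 - 2*O)
P = 86791392 (P = -4*(4105 + (-1 - 1*0))*(-2363 - 2924) = -4*(4105 + (-1 + 0))*(-5287) = -4*(4105 - 1)*(-5287) = -16416*(-5287) = -4*(-21697848) = 86791392)
d(0, -6)*P = (12 - 2*(-6))*86791392 = (12 + 12)*86791392 = 24*86791392 = 2082993408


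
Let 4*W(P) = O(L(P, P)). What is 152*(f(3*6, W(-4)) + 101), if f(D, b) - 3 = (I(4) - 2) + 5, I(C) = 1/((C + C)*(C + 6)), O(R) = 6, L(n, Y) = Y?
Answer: 162659/10 ≈ 16266.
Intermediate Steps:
W(P) = 3/2 (W(P) = (¼)*6 = 3/2)
I(C) = 1/(2*C*(6 + C)) (I(C) = 1/((2*C)*(6 + C)) = 1/(2*C*(6 + C)))
f(D, b) = 481/80 (f(D, b) = 3 + (((½)/(4*(6 + 4)) - 2) + 5) = 3 + (((½)*(¼)/10 - 2) + 5) = 3 + (((½)*(¼)*(⅒) - 2) + 5) = 3 + ((1/80 - 2) + 5) = 3 + (-159/80 + 5) = 3 + 241/80 = 481/80)
152*(f(3*6, W(-4)) + 101) = 152*(481/80 + 101) = 152*(8561/80) = 162659/10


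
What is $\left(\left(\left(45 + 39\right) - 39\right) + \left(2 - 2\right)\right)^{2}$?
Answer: $2025$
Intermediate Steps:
$\left(\left(\left(45 + 39\right) - 39\right) + \left(2 - 2\right)\right)^{2} = \left(\left(84 - 39\right) + \left(2 - 2\right)\right)^{2} = \left(45 + 0\right)^{2} = 45^{2} = 2025$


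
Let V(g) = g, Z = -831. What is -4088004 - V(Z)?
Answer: -4087173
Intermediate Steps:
-4088004 - V(Z) = -4088004 - 1*(-831) = -4088004 + 831 = -4087173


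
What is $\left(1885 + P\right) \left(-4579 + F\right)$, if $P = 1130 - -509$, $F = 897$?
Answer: $-12975368$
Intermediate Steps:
$P = 1639$ ($P = 1130 + 509 = 1639$)
$\left(1885 + P\right) \left(-4579 + F\right) = \left(1885 + 1639\right) \left(-4579 + 897\right) = 3524 \left(-3682\right) = -12975368$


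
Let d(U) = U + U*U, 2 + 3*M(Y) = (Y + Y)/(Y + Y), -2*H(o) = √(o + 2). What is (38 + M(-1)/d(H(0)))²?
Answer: 1496 + 464*√2/9 ≈ 1568.9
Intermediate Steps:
H(o) = -√(2 + o)/2 (H(o) = -√(o + 2)/2 = -√(2 + o)/2)
M(Y) = -⅓ (M(Y) = -⅔ + ((Y + Y)/(Y + Y))/3 = -⅔ + ((2*Y)/((2*Y)))/3 = -⅔ + ((2*Y)*(1/(2*Y)))/3 = -⅔ + (⅓)*1 = -⅔ + ⅓ = -⅓)
d(U) = U + U²
(38 + M(-1)/d(H(0)))² = (38 - (-2/((1 - √(2 + 0)/2)*√(2 + 0)))/3)² = (38 - (-√2/(1 - √2/2))/3)² = (38 - (-1)*√2/(3*(1 - √2/2)))² = (38 + √2/(3*(1 - √2/2)))²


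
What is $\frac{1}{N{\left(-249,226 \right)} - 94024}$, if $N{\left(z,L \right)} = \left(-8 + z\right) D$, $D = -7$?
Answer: $- \frac{1}{92225} \approx -1.0843 \cdot 10^{-5}$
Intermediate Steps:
$N{\left(z,L \right)} = 56 - 7 z$ ($N{\left(z,L \right)} = \left(-8 + z\right) \left(-7\right) = 56 - 7 z$)
$\frac{1}{N{\left(-249,226 \right)} - 94024} = \frac{1}{\left(56 - -1743\right) - 94024} = \frac{1}{\left(56 + 1743\right) - 94024} = \frac{1}{1799 - 94024} = \frac{1}{-92225} = - \frac{1}{92225}$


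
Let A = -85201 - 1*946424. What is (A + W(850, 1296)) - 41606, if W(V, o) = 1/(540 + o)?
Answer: -1970452115/1836 ≈ -1.0732e+6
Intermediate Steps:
A = -1031625 (A = -85201 - 946424 = -1031625)
(A + W(850, 1296)) - 41606 = (-1031625 + 1/(540 + 1296)) - 41606 = (-1031625 + 1/1836) - 41606 = -1894063499/1836 - 41606 = -1970452115/1836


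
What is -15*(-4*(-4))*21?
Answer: -5040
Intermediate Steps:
-15*(-4*(-4))*21 = -15*16*21 = -5*48*21 = -240*21 = -5040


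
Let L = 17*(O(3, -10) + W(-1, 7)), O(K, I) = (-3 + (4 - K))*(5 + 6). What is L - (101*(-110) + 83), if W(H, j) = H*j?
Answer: 10534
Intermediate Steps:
O(K, I) = 11 - 11*K (O(K, I) = (1 - K)*11 = 11 - 11*K)
L = -493 (L = 17*((11 - 11*3) - 1*7) = 17*((11 - 33) - 7) = 17*(-22 - 7) = 17*(-29) = -493)
L - (101*(-110) + 83) = -493 - (101*(-110) + 83) = -493 - (-11110 + 83) = -493 - 1*(-11027) = -493 + 11027 = 10534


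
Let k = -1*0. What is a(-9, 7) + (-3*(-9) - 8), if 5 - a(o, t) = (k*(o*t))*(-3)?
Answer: 24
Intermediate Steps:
k = 0
a(o, t) = 5 (a(o, t) = 5 - 0*(o*t)*(-3) = 5 - 0*(-3) = 5 - 1*0 = 5 + 0 = 5)
a(-9, 7) + (-3*(-9) - 8) = 5 + (-3*(-9) - 8) = 5 + (27 - 8) = 5 + 19 = 24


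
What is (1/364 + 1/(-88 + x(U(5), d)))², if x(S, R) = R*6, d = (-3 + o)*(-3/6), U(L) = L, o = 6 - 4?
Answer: 77841/957283600 ≈ 8.1314e-5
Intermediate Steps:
o = 2
d = ½ (d = (-3 + 2)*(-3/6) = -(-3)/6 = -1*(-½) = ½ ≈ 0.50000)
x(S, R) = 6*R
(1/364 + 1/(-88 + x(U(5), d)))² = (1/364 + 1/(-88 + 6*(½)))² = (1/364 + 1/(-88 + 3))² = (1/364 + 1/(-85))² = (1/364 - 1/85)² = (-279/30940)² = 77841/957283600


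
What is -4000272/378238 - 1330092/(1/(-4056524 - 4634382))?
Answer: 2186159763532186752/189119 ≈ 1.1560e+13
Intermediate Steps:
-4000272/378238 - 1330092/(1/(-4056524 - 4634382)) = -4000272*1/378238 - 1330092/(1/(-8690906)) = -2000136/189119 - 1330092/(-1/8690906) = -2000136/189119 - 1330092*(-8690906) = -2000136/189119 + 11559704543352 = 2186159763532186752/189119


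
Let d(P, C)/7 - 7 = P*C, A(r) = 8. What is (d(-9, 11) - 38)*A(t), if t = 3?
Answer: -5456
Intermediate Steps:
d(P, C) = 49 + 7*C*P (d(P, C) = 49 + 7*(P*C) = 49 + 7*(C*P) = 49 + 7*C*P)
(d(-9, 11) - 38)*A(t) = ((49 + 7*11*(-9)) - 38)*8 = ((49 - 693) - 38)*8 = (-644 - 38)*8 = -682*8 = -5456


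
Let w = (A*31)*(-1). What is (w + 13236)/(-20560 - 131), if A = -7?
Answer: -1223/1881 ≈ -0.65019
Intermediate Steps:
w = 217 (w = -7*31*(-1) = -217*(-1) = 217)
(w + 13236)/(-20560 - 131) = (217 + 13236)/(-20560 - 131) = 13453/(-20691) = 13453*(-1/20691) = -1223/1881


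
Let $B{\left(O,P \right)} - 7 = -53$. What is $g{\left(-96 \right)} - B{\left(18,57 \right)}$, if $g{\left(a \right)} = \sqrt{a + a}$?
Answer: $46 + 8 i \sqrt{3} \approx 46.0 + 13.856 i$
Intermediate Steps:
$g{\left(a \right)} = \sqrt{2} \sqrt{a}$ ($g{\left(a \right)} = \sqrt{2 a} = \sqrt{2} \sqrt{a}$)
$B{\left(O,P \right)} = -46$ ($B{\left(O,P \right)} = 7 - 53 = -46$)
$g{\left(-96 \right)} - B{\left(18,57 \right)} = \sqrt{2} \sqrt{-96} - -46 = \sqrt{2} \cdot 4 i \sqrt{6} + 46 = 8 i \sqrt{3} + 46 = 46 + 8 i \sqrt{3}$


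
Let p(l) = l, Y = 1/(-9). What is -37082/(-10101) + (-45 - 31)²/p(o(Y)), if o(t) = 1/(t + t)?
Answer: -38784338/30303 ≈ -1279.9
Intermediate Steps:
Y = -⅑ ≈ -0.11111
o(t) = 1/(2*t)
-37082/(-10101) + (-45 - 31)²/p(o(Y)) = -37082/(-10101) + (-45 - 31)²/((1/(2*(-⅑)))) = -37082*(-1/10101) + (-76)²/(((½)*(-9))) = 37082/10101 + 5776/(-9/2) = 37082/10101 + 5776*(-2/9) = 37082/10101 - 11552/9 = -38784338/30303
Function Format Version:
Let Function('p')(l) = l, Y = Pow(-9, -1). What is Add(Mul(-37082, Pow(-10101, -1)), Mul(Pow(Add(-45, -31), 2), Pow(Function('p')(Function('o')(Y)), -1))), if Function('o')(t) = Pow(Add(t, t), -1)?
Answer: Rational(-38784338, 30303) ≈ -1279.9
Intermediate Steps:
Y = Rational(-1, 9) ≈ -0.11111
Function('o')(t) = Mul(Rational(1, 2), Pow(t, -1)) (Function('o')(t) = Pow(Mul(2, t), -1) = Mul(Rational(1, 2), Pow(t, -1)))
Add(Mul(-37082, Pow(-10101, -1)), Mul(Pow(Add(-45, -31), 2), Pow(Function('p')(Function('o')(Y)), -1))) = Add(Mul(-37082, Pow(-10101, -1)), Mul(Pow(Add(-45, -31), 2), Pow(Mul(Rational(1, 2), Pow(Rational(-1, 9), -1)), -1))) = Add(Mul(-37082, Rational(-1, 10101)), Mul(Pow(-76, 2), Pow(Mul(Rational(1, 2), -9), -1))) = Add(Rational(37082, 10101), Mul(5776, Pow(Rational(-9, 2), -1))) = Add(Rational(37082, 10101), Mul(5776, Rational(-2, 9))) = Add(Rational(37082, 10101), Rational(-11552, 9)) = Rational(-38784338, 30303)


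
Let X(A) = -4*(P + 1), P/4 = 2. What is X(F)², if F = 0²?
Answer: 1296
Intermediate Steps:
P = 8 (P = 4*2 = 8)
F = 0
X(A) = -36 (X(A) = -4*(8 + 1) = -4*9 = -36)
X(F)² = (-36)² = 1296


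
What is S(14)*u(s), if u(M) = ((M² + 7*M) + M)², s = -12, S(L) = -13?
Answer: -29952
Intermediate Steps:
u(M) = (M² + 8*M)²
S(14)*u(s) = -13*(-12)²*(8 - 12)² = -1872*(-4)² = -1872*16 = -13*2304 = -29952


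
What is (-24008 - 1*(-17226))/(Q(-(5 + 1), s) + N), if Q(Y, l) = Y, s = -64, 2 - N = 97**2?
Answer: 6782/9413 ≈ 0.72049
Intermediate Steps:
N = -9407 (N = 2 - 1*97**2 = 2 - 1*9409 = 2 - 9409 = -9407)
(-24008 - 1*(-17226))/(Q(-(5 + 1), s) + N) = (-24008 - 1*(-17226))/(-(5 + 1) - 9407) = (-24008 + 17226)/(-1*6 - 9407) = -6782/(-6 - 9407) = -6782/(-9413) = -6782*(-1/9413) = 6782/9413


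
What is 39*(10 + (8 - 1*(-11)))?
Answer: 1131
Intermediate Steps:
39*(10 + (8 - 1*(-11))) = 39*(10 + (8 + 11)) = 39*(10 + 19) = 39*29 = 1131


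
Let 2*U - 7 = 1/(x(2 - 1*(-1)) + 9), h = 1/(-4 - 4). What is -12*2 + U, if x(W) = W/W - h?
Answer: -3313/162 ≈ -20.451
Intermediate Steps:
h = -1/8 (h = 1/(-8) = -1/8 ≈ -0.12500)
x(W) = 9/8 (x(W) = W/W - 1*(-1/8) = 1 + 1/8 = 9/8)
U = 575/162 (U = 7/2 + 1/(2*(9/8 + 9)) = 7/2 + 1/(2*(81/8)) = 7/2 + (1/2)*(8/81) = 7/2 + 4/81 = 575/162 ≈ 3.5494)
-12*2 + U = -12*2 + 575/162 = -24 + 575/162 = -3313/162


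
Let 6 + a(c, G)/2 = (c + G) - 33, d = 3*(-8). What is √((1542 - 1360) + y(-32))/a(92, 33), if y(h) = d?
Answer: √158/172 ≈ 0.073080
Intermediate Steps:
d = -24
y(h) = -24
a(c, G) = -78 + 2*G + 2*c (a(c, G) = -12 + 2*((c + G) - 33) = -12 + 2*((G + c) - 33) = -12 + 2*(-33 + G + c) = -12 + (-66 + 2*G + 2*c) = -78 + 2*G + 2*c)
√((1542 - 1360) + y(-32))/a(92, 33) = √((1542 - 1360) - 24)/(-78 + 2*33 + 2*92) = √(182 - 24)/(-78 + 66 + 184) = √158/172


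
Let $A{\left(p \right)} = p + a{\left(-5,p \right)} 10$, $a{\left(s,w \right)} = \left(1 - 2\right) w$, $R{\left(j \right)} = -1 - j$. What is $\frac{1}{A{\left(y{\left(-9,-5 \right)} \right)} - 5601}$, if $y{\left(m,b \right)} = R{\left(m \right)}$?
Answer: $- \frac{1}{5673} \approx -0.00017627$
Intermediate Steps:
$y{\left(m,b \right)} = -1 - m$
$a{\left(s,w \right)} = - w$
$A{\left(p \right)} = - 9 p$ ($A{\left(p \right)} = p + - p 10 = p - 10 p = - 9 p$)
$\frac{1}{A{\left(y{\left(-9,-5 \right)} \right)} - 5601} = \frac{1}{- 9 \left(-1 - -9\right) - 5601} = \frac{1}{- 9 \left(-1 + 9\right) - 5601} = \frac{1}{\left(-9\right) 8 - 5601} = \frac{1}{-72 - 5601} = \frac{1}{-5673} = - \frac{1}{5673}$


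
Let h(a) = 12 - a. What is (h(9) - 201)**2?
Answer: 39204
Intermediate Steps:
(h(9) - 201)**2 = ((12 - 1*9) - 201)**2 = ((12 - 9) - 201)**2 = (3 - 201)**2 = (-198)**2 = 39204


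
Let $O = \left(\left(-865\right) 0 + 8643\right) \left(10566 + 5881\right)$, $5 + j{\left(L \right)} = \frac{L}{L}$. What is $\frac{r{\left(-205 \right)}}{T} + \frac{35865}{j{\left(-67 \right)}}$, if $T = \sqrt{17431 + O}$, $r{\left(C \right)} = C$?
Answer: $- \frac{35865}{4} - \frac{205 \sqrt{35542213}}{71084426} \approx -8966.3$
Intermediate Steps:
$j{\left(L \right)} = -4$ ($j{\left(L \right)} = -5 + \frac{L}{L} = -5 + 1 = -4$)
$O = 142151421$ ($O = \left(0 + 8643\right) 16447 = 8643 \cdot 16447 = 142151421$)
$T = 2 \sqrt{35542213}$ ($T = \sqrt{17431 + 142151421} = \sqrt{142168852} = 2 \sqrt{35542213} \approx 11923.0$)
$\frac{r{\left(-205 \right)}}{T} + \frac{35865}{j{\left(-67 \right)}} = - \frac{205}{2 \sqrt{35542213}} + \frac{35865}{-4} = - 205 \frac{\sqrt{35542213}}{71084426} + 35865 \left(- \frac{1}{4}\right) = - \frac{205 \sqrt{35542213}}{71084426} - \frac{35865}{4} = - \frac{35865}{4} - \frac{205 \sqrt{35542213}}{71084426}$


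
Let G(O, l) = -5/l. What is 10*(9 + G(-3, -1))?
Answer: 140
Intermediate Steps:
10*(9 + G(-3, -1)) = 10*(9 - 5/(-1)) = 10*(9 - 5*(-1)) = 10*(9 + 5) = 10*14 = 140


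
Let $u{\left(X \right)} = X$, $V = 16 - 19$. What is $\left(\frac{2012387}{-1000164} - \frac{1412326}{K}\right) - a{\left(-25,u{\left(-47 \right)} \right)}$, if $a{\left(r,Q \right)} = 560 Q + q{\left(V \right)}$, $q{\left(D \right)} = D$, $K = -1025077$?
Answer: $\frac{26986876805699509}{1025245112628} \approx 26322.0$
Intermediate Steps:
$V = -3$
$a{\left(r,Q \right)} = -3 + 560 Q$ ($a{\left(r,Q \right)} = 560 Q - 3 = -3 + 560 Q$)
$\left(\frac{2012387}{-1000164} - \frac{1412326}{K}\right) - a{\left(-25,u{\left(-47 \right)} \right)} = \left(\frac{2012387}{-1000164} - \frac{1412326}{-1025077}\right) - \left(-3 + 560 \left(-47\right)\right) = \left(2012387 \left(- \frac{1}{1000164}\right) - - \frac{1412326}{1025077}\right) - \left(-3 - 26320\right) = \left(- \frac{2012387}{1000164} + \frac{1412326}{1025077}\right) - -26323 = - \frac{650294007335}{1025245112628} + 26323 = \frac{26986876805699509}{1025245112628}$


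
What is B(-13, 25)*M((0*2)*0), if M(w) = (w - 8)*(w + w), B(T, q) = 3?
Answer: 0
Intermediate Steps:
M(w) = 2*w*(-8 + w) (M(w) = (-8 + w)*(2*w) = 2*w*(-8 + w))
B(-13, 25)*M((0*2)*0) = 3*(2*((0*2)*0)*(-8 + (0*2)*0)) = 3*(2*(0*0)*(-8 + 0*0)) = 3*(2*0*(-8 + 0)) = 3*(2*0*(-8)) = 3*0 = 0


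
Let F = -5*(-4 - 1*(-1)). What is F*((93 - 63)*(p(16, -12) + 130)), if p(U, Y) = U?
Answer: 65700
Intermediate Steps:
F = 15 (F = -5*(-4 + 1) = -5*(-3) = 15)
F*((93 - 63)*(p(16, -12) + 130)) = 15*((93 - 63)*(16 + 130)) = 15*(30*146) = 15*4380 = 65700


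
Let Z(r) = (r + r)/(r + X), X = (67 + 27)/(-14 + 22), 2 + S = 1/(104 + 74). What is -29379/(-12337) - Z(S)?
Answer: 119551807/42846401 ≈ 2.7902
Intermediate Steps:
S = -355/178 (S = -2 + 1/(104 + 74) = -2 + 1/178 = -355/178 ≈ -1.9944)
X = 47/4 (X = 94/8 = 94*(⅛) = 47/4 ≈ 11.750)
Z(r) = 2*r/(47/4 + r) (Z(r) = (r + r)/(r + 47/4) = (2*r)/(47/4 + r) = 2*r/(47/4 + r))
-29379/(-12337) - Z(S) = -29379/(-12337) - 8*(-355)/(178*(47 + 4*(-355/178))) = -29379*(-1/12337) - 8*(-355)/(178*(47 - 710/89)) = 29379/12337 - 8*(-355)/(178*3473/89) = 29379/12337 - 8*(-355)*89/(178*3473) = 29379/12337 - 1*(-1420/3473) = 29379/12337 + 1420/3473 = 119551807/42846401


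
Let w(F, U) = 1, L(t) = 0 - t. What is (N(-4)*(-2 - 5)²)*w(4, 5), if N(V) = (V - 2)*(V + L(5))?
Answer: 2646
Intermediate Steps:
L(t) = -t
N(V) = (-5 + V)*(-2 + V) (N(V) = (V - 2)*(V - 1*5) = (-2 + V)*(V - 5) = (-2 + V)*(-5 + V) = (-5 + V)*(-2 + V))
(N(-4)*(-2 - 5)²)*w(4, 5) = ((10 + (-4)² - 7*(-4))*(-2 - 5)²)*1 = ((10 + 16 + 28)*(-7)²)*1 = (54*49)*1 = 2646*1 = 2646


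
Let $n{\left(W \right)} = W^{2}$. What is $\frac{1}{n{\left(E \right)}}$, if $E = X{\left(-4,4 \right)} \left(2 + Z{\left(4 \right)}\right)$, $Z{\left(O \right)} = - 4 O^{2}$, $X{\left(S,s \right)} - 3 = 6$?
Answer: $\frac{1}{311364} \approx 3.2117 \cdot 10^{-6}$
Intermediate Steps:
$X{\left(S,s \right)} = 9$ ($X{\left(S,s \right)} = 3 + 6 = 9$)
$E = -558$ ($E = 9 \left(2 - 4 \cdot 4^{2}\right) = 9 \left(2 - 64\right) = 9 \left(-62\right) = -558$)
$\frac{1}{n{\left(E \right)}} = \frac{1}{\left(-558\right)^{2}} = \frac{1}{311364}$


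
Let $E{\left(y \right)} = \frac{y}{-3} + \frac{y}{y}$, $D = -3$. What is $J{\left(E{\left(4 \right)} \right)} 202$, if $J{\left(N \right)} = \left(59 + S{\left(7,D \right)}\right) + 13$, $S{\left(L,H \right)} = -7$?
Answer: $13130$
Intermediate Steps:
$E{\left(y \right)} = 1 - \frac{y}{3}$ ($E{\left(y \right)} = y \left(- \frac{1}{3}\right) + 1 = - \frac{y}{3} + 1 = 1 - \frac{y}{3}$)
$J{\left(N \right)} = 65$ ($J{\left(N \right)} = \left(59 - 7\right) + 13 = 52 + 13 = 65$)
$J{\left(E{\left(4 \right)} \right)} 202 = 65 \cdot 202 = 13130$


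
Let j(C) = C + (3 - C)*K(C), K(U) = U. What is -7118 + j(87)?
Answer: -14339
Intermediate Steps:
j(C) = C + C*(3 - C) (j(C) = C + (3 - C)*C = C + C*(3 - C))
-7118 + j(87) = -7118 + 87*(4 - 1*87) = -7118 + 87*(4 - 87) = -7118 + 87*(-83) = -7118 - 7221 = -14339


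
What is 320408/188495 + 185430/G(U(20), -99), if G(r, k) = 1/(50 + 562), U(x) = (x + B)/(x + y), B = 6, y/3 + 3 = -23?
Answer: 21391008564608/188495 ≈ 1.1348e+8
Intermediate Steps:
y = -78 (y = -9 + 3*(-23) = -9 - 69 = -78)
U(x) = (6 + x)/(-78 + x) (U(x) = (x + 6)/(x - 78) = (6 + x)/(-78 + x))
G(r, k) = 1/612
320408/188495 + 185430/G(U(20), -99) = 320408/188495 + 185430/(1/612) = 320408*(1/188495) + 185430*612 = 320408/188495 + 113483160 = 21391008564608/188495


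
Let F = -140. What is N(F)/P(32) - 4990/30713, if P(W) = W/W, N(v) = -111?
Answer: -3414133/30713 ≈ -111.16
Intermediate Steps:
P(W) = 1
N(F)/P(32) - 4990/30713 = -111/1 - 4990/30713 = -111*1 - 4990*1/30713 = -111 - 4990/30713 = -3414133/30713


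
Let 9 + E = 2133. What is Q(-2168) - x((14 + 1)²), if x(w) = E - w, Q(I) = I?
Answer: -4067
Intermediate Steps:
E = 2124 (E = -9 + 2133 = 2124)
x(w) = 2124 - w
Q(-2168) - x((14 + 1)²) = -2168 - (2124 - (14 + 1)²) = -2168 - (2124 - 1*15²) = -2168 - (2124 - 1*225) = -2168 - (2124 - 225) = -2168 - 1*1899 = -2168 - 1899 = -4067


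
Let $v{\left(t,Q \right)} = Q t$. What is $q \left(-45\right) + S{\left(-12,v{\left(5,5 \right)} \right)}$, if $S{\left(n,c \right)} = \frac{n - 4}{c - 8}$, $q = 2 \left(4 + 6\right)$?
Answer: $- \frac{15316}{17} \approx -900.94$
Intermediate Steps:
$q = 20$ ($q = 2 \cdot 10 = 20$)
$S{\left(n,c \right)} = \frac{-4 + n}{-8 + c}$
$q \left(-45\right) + S{\left(-12,v{\left(5,5 \right)} \right)} = 20 \left(-45\right) + \frac{-4 - 12}{-8 + 5 \cdot 5} = -900 + \frac{1}{-8 + 25} \left(-16\right) = -900 + \frac{1}{17} \left(-16\right) = -900 - \frac{16}{17} = - \frac{15316}{17}$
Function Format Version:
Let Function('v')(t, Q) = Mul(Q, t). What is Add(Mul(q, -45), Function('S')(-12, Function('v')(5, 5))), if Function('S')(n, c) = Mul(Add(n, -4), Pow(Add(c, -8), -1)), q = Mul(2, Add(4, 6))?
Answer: Rational(-15316, 17) ≈ -900.94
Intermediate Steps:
q = 20 (q = Mul(2, 10) = 20)
Function('S')(n, c) = Mul(Pow(Add(-8, c), -1), Add(-4, n)) (Function('S')(n, c) = Mul(Add(-4, n), Pow(Add(-8, c), -1)) = Mul(Pow(Add(-8, c), -1), Add(-4, n)))
Add(Mul(q, -45), Function('S')(-12, Function('v')(5, 5))) = Add(Mul(20, -45), Mul(Pow(Add(-8, Mul(5, 5)), -1), Add(-4, -12))) = Add(-900, Mul(Pow(Add(-8, 25), -1), -16)) = Add(-900, Mul(Pow(17, -1), -16)) = Add(-900, Mul(Rational(1, 17), -16)) = Add(-900, Rational(-16, 17)) = Rational(-15316, 17)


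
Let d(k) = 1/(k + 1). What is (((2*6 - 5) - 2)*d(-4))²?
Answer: 25/9 ≈ 2.7778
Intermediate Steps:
d(k) = 1/(1 + k)
(((2*6 - 5) - 2)*d(-4))² = (((2*6 - 5) - 2)/(1 - 4))² = (((12 - 5) - 2)/(-3))² = ((7 - 2)*(-⅓))² = (5*(-⅓))² = (-5/3)² = 25/9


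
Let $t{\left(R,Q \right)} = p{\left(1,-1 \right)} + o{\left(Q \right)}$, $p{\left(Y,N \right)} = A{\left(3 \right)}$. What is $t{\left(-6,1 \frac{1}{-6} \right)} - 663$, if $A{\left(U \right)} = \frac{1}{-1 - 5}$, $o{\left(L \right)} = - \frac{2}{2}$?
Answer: $- \frac{3985}{6} \approx -664.17$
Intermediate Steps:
$o{\left(L \right)} = -1$ ($o{\left(L \right)} = \left(-2\right) \frac{1}{2} = -1$)
$A{\left(U \right)} = - \frac{1}{6}$ ($A{\left(U \right)} = \frac{1}{-6} = - \frac{1}{6}$)
$p{\left(Y,N \right)} = - \frac{1}{6}$
$t{\left(R,Q \right)} = - \frac{7}{6}$ ($t{\left(R,Q \right)} = - \frac{1}{6} - 1 = - \frac{7}{6}$)
$t{\left(-6,1 \frac{1}{-6} \right)} - 663 = - \frac{7}{6} - 663 = - \frac{3985}{6}$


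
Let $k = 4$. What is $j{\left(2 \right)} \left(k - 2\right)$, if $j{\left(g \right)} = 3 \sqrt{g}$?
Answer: $6 \sqrt{2} \approx 8.4853$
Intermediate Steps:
$j{\left(2 \right)} \left(k - 2\right) = 3 \sqrt{2} \left(4 - 2\right) = 3 \sqrt{2} \cdot 2 = 6 \sqrt{2}$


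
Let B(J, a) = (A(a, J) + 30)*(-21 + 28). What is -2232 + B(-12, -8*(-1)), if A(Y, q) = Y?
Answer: -1966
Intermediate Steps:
B(J, a) = 210 + 7*a (B(J, a) = (a + 30)*(-21 + 28) = (30 + a)*7 = 210 + 7*a)
-2232 + B(-12, -8*(-1)) = -2232 + (210 + 7*(-8*(-1))) = -2232 + (210 + 7*8) = -2232 + (210 + 56) = -2232 + 266 = -1966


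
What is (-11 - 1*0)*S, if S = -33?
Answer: 363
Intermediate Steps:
(-11 - 1*0)*S = (-11 - 1*0)*(-33) = (-11 + 0)*(-33) = -11*(-33) = 363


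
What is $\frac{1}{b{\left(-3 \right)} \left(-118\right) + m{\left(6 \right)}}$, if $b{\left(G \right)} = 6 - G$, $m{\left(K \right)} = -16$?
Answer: $- \frac{1}{1078} \approx -0.00092764$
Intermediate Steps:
$\frac{1}{b{\left(-3 \right)} \left(-118\right) + m{\left(6 \right)}} = \frac{1}{\left(6 - -3\right) \left(-118\right) - 16} = \frac{1}{\left(6 + 3\right) \left(-118\right) - 16} = \frac{1}{9 \left(-118\right) - 16} = \frac{1}{-1062 - 16} = \frac{1}{-1078} = - \frac{1}{1078}$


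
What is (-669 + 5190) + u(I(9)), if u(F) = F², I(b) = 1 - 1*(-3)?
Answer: 4537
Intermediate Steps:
I(b) = 4 (I(b) = 1 + 3 = 4)
(-669 + 5190) + u(I(9)) = (-669 + 5190) + 4² = 4521 + 16 = 4537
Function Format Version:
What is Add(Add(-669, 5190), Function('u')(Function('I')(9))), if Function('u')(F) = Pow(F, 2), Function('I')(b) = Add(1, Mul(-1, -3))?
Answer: 4537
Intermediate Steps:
Function('I')(b) = 4 (Function('I')(b) = Add(1, 3) = 4)
Add(Add(-669, 5190), Function('u')(Function('I')(9))) = Add(Add(-669, 5190), Pow(4, 2)) = Add(4521, 16) = 4537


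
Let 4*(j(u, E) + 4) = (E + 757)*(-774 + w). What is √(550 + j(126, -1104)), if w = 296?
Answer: 5*√6722/2 ≈ 204.97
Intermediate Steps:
j(u, E) = -180931/2 - 239*E/2 (j(u, E) = -4 + ((E + 757)*(-774 + 296))/4 = -4 + ((757 + E)*(-478))/4 = -4 + (-361846 - 478*E)/4 = -4 + (-180923/2 - 239*E/2) = -180931/2 - 239*E/2)
√(550 + j(126, -1104)) = √(550 + (-180931/2 - 239/2*(-1104))) = √(550 + (-180931/2 + 131928)) = √(550 + 82925/2) = √(84025/2) = 5*√6722/2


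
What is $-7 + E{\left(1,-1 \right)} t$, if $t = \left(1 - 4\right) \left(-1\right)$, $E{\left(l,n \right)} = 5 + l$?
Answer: $11$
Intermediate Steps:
$t = 3$ ($t = \left(-3\right) \left(-1\right) = 3$)
$-7 + E{\left(1,-1 \right)} t = -7 + \left(5 + 1\right) 3 = -7 + 6 \cdot 3 = -7 + 18 = 11$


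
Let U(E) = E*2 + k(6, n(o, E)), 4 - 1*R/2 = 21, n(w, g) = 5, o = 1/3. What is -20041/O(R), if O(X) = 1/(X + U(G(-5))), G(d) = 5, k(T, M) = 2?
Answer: 440902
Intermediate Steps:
o = ⅓ (o = 1*(⅓) = ⅓ ≈ 0.33333)
R = -34 (R = 8 - 2*21 = 8 - 42 = -34)
U(E) = 2 + 2*E (U(E) = E*2 + 2 = 2*E + 2 = 2 + 2*E)
O(X) = 1/(12 + X) (O(X) = 1/(X + (2 + 2*5)) = 1/(X + (2 + 10)) = 1/(X + 12) = 1/(12 + X))
-20041/O(R) = -20041/(1/(12 - 34)) = -20041/(1/(-22)) = -20041/(-1/22) = -20041*(-22) = 440902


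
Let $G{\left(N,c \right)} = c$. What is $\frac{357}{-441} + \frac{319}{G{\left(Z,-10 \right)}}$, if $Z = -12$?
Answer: $- \frac{6869}{210} \approx -32.71$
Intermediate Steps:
$\frac{357}{-441} + \frac{319}{G{\left(Z,-10 \right)}} = \frac{357}{-441} + \frac{319}{-10} = 357 \left(- \frac{1}{441}\right) + 319 \left(- \frac{1}{10}\right) = - \frac{17}{21} - \frac{319}{10} = - \frac{6869}{210}$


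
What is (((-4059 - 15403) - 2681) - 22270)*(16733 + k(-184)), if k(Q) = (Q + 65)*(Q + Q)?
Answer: -2688096825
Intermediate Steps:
k(Q) = 2*Q*(65 + Q) (k(Q) = (65 + Q)*(2*Q) = 2*Q*(65 + Q))
(((-4059 - 15403) - 2681) - 22270)*(16733 + k(-184)) = (((-4059 - 15403) - 2681) - 22270)*(16733 + 2*(-184)*(65 - 184)) = ((-19462 - 2681) - 22270)*(16733 + 2*(-184)*(-119)) = (-22143 - 22270)*(16733 + 43792) = -44413*60525 = -2688096825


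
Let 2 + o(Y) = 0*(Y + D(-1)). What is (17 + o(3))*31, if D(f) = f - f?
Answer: 465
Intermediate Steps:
D(f) = 0
o(Y) = -2 (o(Y) = -2 + 0*(Y + 0) = -2 + 0*Y = -2 + 0 = -2)
(17 + o(3))*31 = (17 - 2)*31 = 15*31 = 465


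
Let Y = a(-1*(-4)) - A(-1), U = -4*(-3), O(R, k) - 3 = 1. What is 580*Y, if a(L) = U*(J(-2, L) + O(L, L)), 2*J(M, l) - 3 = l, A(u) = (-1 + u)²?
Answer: 49880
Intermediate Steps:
O(R, k) = 4 (O(R, k) = 3 + 1 = 4)
J(M, l) = 3/2 + l/2
U = 12
a(L) = 66 + 6*L (a(L) = 12*((3/2 + L/2) + 4) = 12*(11/2 + L/2) = 66 + 6*L)
Y = 86 (Y = (66 + 6*(-1*(-4))) - (-1 - 1)² = (66 + 6*4) - 1*(-2)² = (66 + 24) - 1*4 = 90 - 4 = 86)
580*Y = 580*86 = 49880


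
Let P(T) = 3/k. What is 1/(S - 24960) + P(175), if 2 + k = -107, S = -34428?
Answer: -178273/6473292 ≈ -0.027540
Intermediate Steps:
k = -109 (k = -2 - 107 = -109)
P(T) = -3/109 (P(T) = 3/(-109) = 3*(-1/109) = -3/109)
1/(S - 24960) + P(175) = 1/(-34428 - 24960) - 3/109 = 1/(-59388) - 3/109 = -1/59388 - 3/109 = -178273/6473292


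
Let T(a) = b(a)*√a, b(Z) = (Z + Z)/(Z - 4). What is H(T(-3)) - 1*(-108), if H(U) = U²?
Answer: 5184/49 ≈ 105.80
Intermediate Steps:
b(Z) = 2*Z/(-4 + Z) (b(Z) = (2*Z)/(-4 + Z) = 2*Z/(-4 + Z))
T(a) = 2*a^(3/2)/(-4 + a) (T(a) = (2*a/(-4 + a))*√a = 2*a^(3/2)/(-4 + a))
H(T(-3)) - 1*(-108) = (2*(-3)^(3/2)/(-4 - 3))² - 1*(-108) = (2*(-3*I*√3)/(-7))² + 108 = (2*(-3*I*√3)*(-⅐))² + 108 = (6*I*√3/7)² + 108 = -108/49 + 108 = 5184/49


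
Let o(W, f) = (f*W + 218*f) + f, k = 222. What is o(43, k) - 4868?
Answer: 53296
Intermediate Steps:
o(W, f) = 219*f + W*f (o(W, f) = (W*f + 218*f) + f = (218*f + W*f) + f = 219*f + W*f)
o(43, k) - 4868 = 222*(219 + 43) - 4868 = 222*262 - 4868 = 58164 - 4868 = 53296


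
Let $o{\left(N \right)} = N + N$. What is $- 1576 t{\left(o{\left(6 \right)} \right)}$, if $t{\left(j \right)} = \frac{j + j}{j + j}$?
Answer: $-1576$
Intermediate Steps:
$o{\left(N \right)} = 2 N$
$t{\left(j \right)} = 1$ ($t{\left(j \right)} = \frac{2 j}{2 j} = 2 j \frac{1}{2 j} = 1$)
$- 1576 t{\left(o{\left(6 \right)} \right)} = \left(-1576\right) 1 = -1576$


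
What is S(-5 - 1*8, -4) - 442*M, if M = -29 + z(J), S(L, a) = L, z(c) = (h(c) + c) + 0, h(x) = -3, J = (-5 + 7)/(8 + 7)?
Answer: 211081/15 ≈ 14072.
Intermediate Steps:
J = 2/15 ≈ 0.13333
z(c) = -3 + c (z(c) = (-3 + c) + 0 = -3 + c)
M = -478/15 (M = -29 + (-3 + 2/15) = -29 - 43/15 = -478/15 ≈ -31.867)
S(-5 - 1*8, -4) - 442*M = (-5 - 1*8) - 442*(-478/15) = (-5 - 8) + 211276/15 = -13 + 211276/15 = 211081/15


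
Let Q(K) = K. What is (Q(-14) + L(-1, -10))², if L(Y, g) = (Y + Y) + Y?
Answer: 289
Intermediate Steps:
L(Y, g) = 3*Y (L(Y, g) = 2*Y + Y = 3*Y)
(Q(-14) + L(-1, -10))² = (-14 + 3*(-1))² = (-14 - 3)² = (-17)² = 289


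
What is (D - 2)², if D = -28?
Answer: 900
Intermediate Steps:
(D - 2)² = (-28 - 2)² = (-30)² = 900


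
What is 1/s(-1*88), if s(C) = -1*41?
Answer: -1/41 ≈ -0.024390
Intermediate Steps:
s(C) = -41
1/s(-1*88) = 1/(-41) = -1/41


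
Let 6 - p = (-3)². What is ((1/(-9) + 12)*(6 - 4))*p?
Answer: -214/3 ≈ -71.333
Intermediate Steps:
p = -3 (p = 6 - 1*(-3)² = 6 - 1*9 = 6 - 9 = -3)
((1/(-9) + 12)*(6 - 4))*p = ((1/(-9) + 12)*(6 - 4))*(-3) = ((-⅑ + 12)*2)*(-3) = ((107/9)*2)*(-3) = (214/9)*(-3) = -214/3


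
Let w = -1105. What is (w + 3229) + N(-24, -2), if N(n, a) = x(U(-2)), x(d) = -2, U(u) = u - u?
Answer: 2122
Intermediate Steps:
U(u) = 0
N(n, a) = -2
(w + 3229) + N(-24, -2) = (-1105 + 3229) - 2 = 2124 - 2 = 2122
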